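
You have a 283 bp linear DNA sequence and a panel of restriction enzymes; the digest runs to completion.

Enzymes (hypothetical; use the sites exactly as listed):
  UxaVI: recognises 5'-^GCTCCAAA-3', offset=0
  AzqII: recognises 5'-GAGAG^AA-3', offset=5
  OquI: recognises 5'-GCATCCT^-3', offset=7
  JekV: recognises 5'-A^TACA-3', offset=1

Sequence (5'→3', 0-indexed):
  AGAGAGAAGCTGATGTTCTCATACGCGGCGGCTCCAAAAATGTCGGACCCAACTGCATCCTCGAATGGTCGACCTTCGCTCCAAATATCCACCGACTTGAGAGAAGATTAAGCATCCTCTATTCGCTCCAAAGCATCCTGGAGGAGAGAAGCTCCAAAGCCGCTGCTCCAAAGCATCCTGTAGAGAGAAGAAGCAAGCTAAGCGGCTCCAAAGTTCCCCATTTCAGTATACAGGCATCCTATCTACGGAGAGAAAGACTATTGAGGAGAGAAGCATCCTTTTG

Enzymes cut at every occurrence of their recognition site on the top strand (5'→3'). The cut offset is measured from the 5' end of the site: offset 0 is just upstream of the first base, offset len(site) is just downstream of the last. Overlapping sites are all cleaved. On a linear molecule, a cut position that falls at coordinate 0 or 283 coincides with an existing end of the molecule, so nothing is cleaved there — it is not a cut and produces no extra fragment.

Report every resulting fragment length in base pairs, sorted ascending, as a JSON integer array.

[2,4,6,6,8,9,9,12,12,14,15,15,15,16,17,18,24,24,26,31]

Site scan:
  UxaVI (GCTCCAAA, off=0): starts [30, 77, 124, 150, 164, 204] → cuts [30, 77, 124, 150, 164, 204]
  AzqII (GAGAGAA, off=5): starts [1, 98, 143, 182, 247, 265] → cuts [6, 103, 148, 187, 252, 270]
  OquI (GCATCCT, off=7): starts [54, 111, 132, 172, 233, 272] → cuts [61, 118, 139, 179, 240, 279]
  JekV (ATACA, off=1): starts [227] → cuts [228]

All cut coordinates (distinct, sorted): [6, 30, 61, 77, 103, 118, 124, 139, 148, 150, 164, 179, 187, 204, 228, 240, 252, 270, 279]

Fragments:
  [0,6): 6 bp
  [6,30): 24 bp
  [30,61): 31 bp
  [61,77): 16 bp
  [77,103): 26 bp
  [103,118): 15 bp
  [118,124): 6 bp
  [124,139): 15 bp
  [139,148): 9 bp
  [148,150): 2 bp
  [150,164): 14 bp
  [164,179): 15 bp
  [179,187): 8 bp
  [187,204): 17 bp
  [204,228): 24 bp
  [228,240): 12 bp
  [240,252): 12 bp
  [252,270): 18 bp
  [270,279): 9 bp
  [279,283): 4 bp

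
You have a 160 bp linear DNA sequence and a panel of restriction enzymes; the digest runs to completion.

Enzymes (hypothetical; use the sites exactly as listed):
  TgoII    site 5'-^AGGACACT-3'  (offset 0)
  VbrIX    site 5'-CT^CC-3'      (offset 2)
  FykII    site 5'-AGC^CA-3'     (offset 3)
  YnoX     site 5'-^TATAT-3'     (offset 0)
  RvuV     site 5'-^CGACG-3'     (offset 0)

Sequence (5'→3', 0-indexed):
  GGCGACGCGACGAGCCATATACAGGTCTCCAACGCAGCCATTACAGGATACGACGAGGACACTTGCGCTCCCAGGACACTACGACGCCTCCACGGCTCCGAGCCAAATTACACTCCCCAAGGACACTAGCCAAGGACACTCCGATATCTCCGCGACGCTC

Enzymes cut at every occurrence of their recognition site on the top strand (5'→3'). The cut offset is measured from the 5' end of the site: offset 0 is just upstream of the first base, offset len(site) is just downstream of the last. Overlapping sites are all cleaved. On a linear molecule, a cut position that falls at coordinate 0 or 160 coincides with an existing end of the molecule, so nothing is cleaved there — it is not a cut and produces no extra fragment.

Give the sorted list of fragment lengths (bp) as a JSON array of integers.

[2,2,3,3,5,5,5,6,8,8,8,8,8,9,9,10,11,11,12,13,14]

Scan for sites:
  TgoII AGGACACT/0: at [55, 72, 119, 132] ⇒ [55, 72, 119, 132]
  VbrIX CTCC/2: at [26, 67, 87, 95, 112, 138, 147] ⇒ [28, 69, 89, 97, 114, 140, 149]
  FykII AGCCA/3: at [12, 35, 100, 127] ⇒ [15, 38, 103, 130]
  YnoX (TATAT, off=0): no sites
  RvuV CGACG/0: at [2, 7, 50, 81, 152] ⇒ [2, 7, 50, 81, 152]

All cut coordinates (distinct, sorted): [2, 7, 15, 28, 38, 50, 55, 69, 72, 81, 89, 97, 103, 114, 119, 130, 132, 140, 149, 152]

Fragments:
  [0,2): 2 bp
  [2,7): 5 bp
  [7,15): 8 bp
  [15,28): 13 bp
  [28,38): 10 bp
  [38,50): 12 bp
  [50,55): 5 bp
  [55,69): 14 bp
  [69,72): 3 bp
  [72,81): 9 bp
  [81,89): 8 bp
  [89,97): 8 bp
  [97,103): 6 bp
  [103,114): 11 bp
  [114,119): 5 bp
  [119,130): 11 bp
  [130,132): 2 bp
  [132,140): 8 bp
  [140,149): 9 bp
  [149,152): 3 bp
  [152,160): 8 bp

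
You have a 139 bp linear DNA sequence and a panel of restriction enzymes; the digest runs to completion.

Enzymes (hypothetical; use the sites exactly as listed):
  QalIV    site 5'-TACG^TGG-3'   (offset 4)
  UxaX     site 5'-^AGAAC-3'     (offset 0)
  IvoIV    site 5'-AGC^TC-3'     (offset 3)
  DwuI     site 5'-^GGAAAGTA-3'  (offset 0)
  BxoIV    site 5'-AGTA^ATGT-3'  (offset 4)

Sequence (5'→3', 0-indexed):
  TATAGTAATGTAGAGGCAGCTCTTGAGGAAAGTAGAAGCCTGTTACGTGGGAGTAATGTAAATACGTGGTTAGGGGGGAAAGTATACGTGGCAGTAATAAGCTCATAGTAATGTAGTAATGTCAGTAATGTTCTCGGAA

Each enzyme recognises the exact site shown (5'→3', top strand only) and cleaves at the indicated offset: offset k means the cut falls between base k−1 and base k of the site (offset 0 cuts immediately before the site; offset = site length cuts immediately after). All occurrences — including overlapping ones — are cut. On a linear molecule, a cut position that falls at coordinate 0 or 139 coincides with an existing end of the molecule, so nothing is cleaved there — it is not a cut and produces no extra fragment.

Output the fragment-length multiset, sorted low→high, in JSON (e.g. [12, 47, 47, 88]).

[6,7,8,8,8,9,10,11,12,12,13,14,21]

Per-enzyme occurrences:
  QalIV (TACGTGG, off=4): starts [43, 62, 84] → cuts [47, 66, 88]
  UxaX (AGAAC, off=0): no sites
  IvoIV (AGCTC, off=3): starts [17, 99] → cuts [20, 102]
  DwuI (GGAAAGTA, off=0): starts [26, 76] → cuts [26, 76]
  BxoIV (AGTAATGT, off=4): starts [3, 51, 106, 114, 123] → cuts [7, 55, 110, 118, 127]

Pooled cuts: [7, 20, 26, 47, 55, 66, 76, 88, 102, 110, 118, 127]

Fragment lengths:
  [0,7): 7 bp
  [7,20): 13 bp
  [20,26): 6 bp
  [26,47): 21 bp
  [47,55): 8 bp
  [55,66): 11 bp
  [66,76): 10 bp
  [76,88): 12 bp
  [88,102): 14 bp
  [102,110): 8 bp
  [110,118): 8 bp
  [118,127): 9 bp
  [127,139): 12 bp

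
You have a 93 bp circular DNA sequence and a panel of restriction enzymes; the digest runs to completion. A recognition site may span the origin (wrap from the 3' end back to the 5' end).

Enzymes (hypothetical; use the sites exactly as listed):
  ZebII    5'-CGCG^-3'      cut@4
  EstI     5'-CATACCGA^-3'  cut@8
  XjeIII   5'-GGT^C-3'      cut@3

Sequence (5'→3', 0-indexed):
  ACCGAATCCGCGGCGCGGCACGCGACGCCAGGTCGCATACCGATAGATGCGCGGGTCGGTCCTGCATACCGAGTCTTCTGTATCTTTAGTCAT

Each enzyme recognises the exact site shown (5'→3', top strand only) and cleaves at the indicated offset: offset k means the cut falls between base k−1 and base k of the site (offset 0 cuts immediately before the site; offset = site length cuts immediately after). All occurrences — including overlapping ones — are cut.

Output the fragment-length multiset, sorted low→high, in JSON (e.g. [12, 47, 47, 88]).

[3,4,5,7,7,9,10,10,12,26]

Per-enzyme occurrences:
  ZebII (CGCG, off=4): starts [8, 13, 20, 49] → cuts [12, 17, 24, 53]
  EstI (CATACCGA, off=8): starts [35, 64, 90] → cuts [5, 43, 72]
  XjeIII (GGTC, off=3): starts [30, 53, 57] → cuts [33, 56, 60]

All cut coordinates (distinct, sorted): [5, 12, 17, 24, 33, 43, 53, 56, 60, 72]

Fragment lengths:
  5→12: 7 bp
  12→17: 5 bp
  17→24: 7 bp
  24→33: 9 bp
  33→43: 10 bp
  43→53: 10 bp
  53→56: 3 bp
  56→60: 4 bp
  60→72: 12 bp
  72→5 (wrap): 93-72+5 = 26 bp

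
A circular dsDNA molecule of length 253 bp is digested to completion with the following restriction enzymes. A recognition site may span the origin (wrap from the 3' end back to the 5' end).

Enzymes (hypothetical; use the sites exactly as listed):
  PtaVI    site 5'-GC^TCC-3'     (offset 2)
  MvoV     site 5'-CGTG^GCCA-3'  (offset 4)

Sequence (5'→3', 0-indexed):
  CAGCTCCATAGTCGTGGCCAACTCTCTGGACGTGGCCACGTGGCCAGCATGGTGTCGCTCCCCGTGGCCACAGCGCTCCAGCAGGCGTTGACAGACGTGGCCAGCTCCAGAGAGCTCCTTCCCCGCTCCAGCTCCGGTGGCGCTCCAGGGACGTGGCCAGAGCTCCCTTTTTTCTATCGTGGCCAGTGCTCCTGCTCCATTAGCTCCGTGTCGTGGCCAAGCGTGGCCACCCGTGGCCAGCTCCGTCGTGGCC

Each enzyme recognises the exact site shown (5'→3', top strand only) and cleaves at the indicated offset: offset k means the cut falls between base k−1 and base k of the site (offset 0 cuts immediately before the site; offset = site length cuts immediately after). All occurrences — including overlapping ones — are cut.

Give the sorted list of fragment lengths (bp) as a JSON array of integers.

Per-enzyme occurrences:
  PtaVI GCTCC/2: at [2, 56, 74, 103, 113, 124, 130, 141, 161, 187, 193, 202, 239] ⇒ [4, 58, 76, 105, 115, 126, 132, 143, 163, 189, 195, 204, 241]
  MvoV CGTGGCCA/4: at [12, 30, 38, 62, 95, 151, 177, 211, 221, 231] ⇒ [16, 34, 42, 66, 99, 155, 181, 215, 225, 235]

All cut coordinates (distinct, sorted): [4, 16, 34, 42, 58, 66, 76, 99, 105, 115, 126, 132, 143, 155, 163, 181, 189, 195, 204, 215, 225, 235, 241]

Fragments:
  4→16: 12 bp
  16→34: 18 bp
  34→42: 8 bp
  42→58: 16 bp
  58→66: 8 bp
  66→76: 10 bp
  76→99: 23 bp
  99→105: 6 bp
  105→115: 10 bp
  115→126: 11 bp
  126→132: 6 bp
  132→143: 11 bp
  143→155: 12 bp
  155→163: 8 bp
  163→181: 18 bp
  181→189: 8 bp
  189→195: 6 bp
  195→204: 9 bp
  204→215: 11 bp
  215→225: 10 bp
  225→235: 10 bp
  235→241: 6 bp
  241→4 (wrap): 253-241+4 = 16 bp

[6,6,6,6,8,8,8,8,9,10,10,10,10,11,11,11,12,12,16,16,18,18,23]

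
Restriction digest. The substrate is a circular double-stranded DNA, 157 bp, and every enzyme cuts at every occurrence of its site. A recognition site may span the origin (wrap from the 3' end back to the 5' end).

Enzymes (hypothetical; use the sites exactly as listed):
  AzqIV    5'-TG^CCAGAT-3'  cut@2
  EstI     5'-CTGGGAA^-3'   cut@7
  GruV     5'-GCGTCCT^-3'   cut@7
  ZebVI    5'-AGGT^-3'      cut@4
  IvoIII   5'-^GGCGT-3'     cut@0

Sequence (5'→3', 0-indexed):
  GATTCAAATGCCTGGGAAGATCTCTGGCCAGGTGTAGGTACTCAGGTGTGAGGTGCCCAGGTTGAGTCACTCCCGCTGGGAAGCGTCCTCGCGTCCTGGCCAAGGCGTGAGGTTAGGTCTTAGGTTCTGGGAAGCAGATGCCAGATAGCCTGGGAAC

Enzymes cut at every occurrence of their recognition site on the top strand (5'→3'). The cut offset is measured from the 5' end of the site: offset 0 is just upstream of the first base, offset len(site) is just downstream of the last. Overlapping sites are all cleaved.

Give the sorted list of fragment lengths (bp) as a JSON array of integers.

[5,6,6,7,7,7,7,8,8,8,8,10,15,16,19,20]

Per-enzyme occurrences:
  AzqIV TGCCAGAT/2: at [138] ⇒ [140]
  EstI CTGGGAA/7: at [11, 75, 126, 149] ⇒ [18, 82, 133, 156]
  GruV GCGTCCT/7: at [82, 90] ⇒ [89, 97]
  ZebVI AGGT/4: at [29, 35, 43, 50, 58, 109, 114, 121] ⇒ [33, 39, 47, 54, 62, 113, 118, 125]
  IvoIII GGCGT/0: at [103] ⇒ [103]

All cut coordinates (distinct, sorted): [18, 33, 39, 47, 54, 62, 82, 89, 97, 103, 113, 118, 125, 133, 140, 156]

Fragment lengths:
  18→33: 15 bp
  33→39: 6 bp
  39→47: 8 bp
  47→54: 7 bp
  54→62: 8 bp
  62→82: 20 bp
  82→89: 7 bp
  89→97: 8 bp
  97→103: 6 bp
  103→113: 10 bp
  113→118: 5 bp
  118→125: 7 bp
  125→133: 8 bp
  133→140: 7 bp
  140→156: 16 bp
  156→18 (wrap): 157-156+18 = 19 bp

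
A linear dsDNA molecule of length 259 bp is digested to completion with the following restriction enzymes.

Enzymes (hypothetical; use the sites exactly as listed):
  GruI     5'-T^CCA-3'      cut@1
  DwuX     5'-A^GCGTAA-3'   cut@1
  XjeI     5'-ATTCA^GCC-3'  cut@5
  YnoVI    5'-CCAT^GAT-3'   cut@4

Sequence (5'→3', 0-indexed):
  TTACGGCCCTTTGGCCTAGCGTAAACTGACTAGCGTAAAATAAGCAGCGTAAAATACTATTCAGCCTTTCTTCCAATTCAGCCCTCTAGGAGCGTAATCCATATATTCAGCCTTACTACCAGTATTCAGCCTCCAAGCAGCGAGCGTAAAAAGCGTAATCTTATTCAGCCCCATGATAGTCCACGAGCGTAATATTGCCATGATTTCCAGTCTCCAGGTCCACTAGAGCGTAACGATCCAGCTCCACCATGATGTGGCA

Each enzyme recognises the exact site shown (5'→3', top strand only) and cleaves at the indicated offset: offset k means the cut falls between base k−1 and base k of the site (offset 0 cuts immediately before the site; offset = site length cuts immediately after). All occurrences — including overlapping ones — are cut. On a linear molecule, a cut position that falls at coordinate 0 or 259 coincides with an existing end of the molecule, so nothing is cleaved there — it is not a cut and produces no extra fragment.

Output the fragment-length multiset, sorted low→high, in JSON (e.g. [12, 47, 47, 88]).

[4,5,6,6,6,6,7,7,7,7,8,8,9,9,9,10,11,11,11,14,14,15,15,17,18,19]

Per-enzyme occurrences:
  GruI TCCA/1: at [71, 97, 131, 179, 205, 212, 218, 236, 242] ⇒ [72, 98, 132, 180, 206, 213, 219, 237, 243]
  DwuX AGCGTAA/1: at [17, 31, 45, 90, 142, 151, 185, 226] ⇒ [18, 32, 46, 91, 143, 152, 186, 227]
  XjeI ATTCAGCC/5: at [58, 75, 104, 123, 162] ⇒ [63, 80, 109, 128, 167]
  YnoVI CCATGAT/4: at [170, 197, 246] ⇒ [174, 201, 250]

Pooled cuts: [18, 32, 46, 63, 72, 80, 91, 98, 109, 128, 132, 143, 152, 167, 174, 180, 186, 201, 206, 213, 219, 227, 237, 243, 250]

Fragment lengths:
  [0,18): 18 bp
  [18,32): 14 bp
  [32,46): 14 bp
  [46,63): 17 bp
  [63,72): 9 bp
  [72,80): 8 bp
  [80,91): 11 bp
  [91,98): 7 bp
  [98,109): 11 bp
  [109,128): 19 bp
  [128,132): 4 bp
  [132,143): 11 bp
  [143,152): 9 bp
  [152,167): 15 bp
  [167,174): 7 bp
  [174,180): 6 bp
  [180,186): 6 bp
  [186,201): 15 bp
  [201,206): 5 bp
  [206,213): 7 bp
  [213,219): 6 bp
  [219,227): 8 bp
  [227,237): 10 bp
  [237,243): 6 bp
  [243,250): 7 bp
  [250,259): 9 bp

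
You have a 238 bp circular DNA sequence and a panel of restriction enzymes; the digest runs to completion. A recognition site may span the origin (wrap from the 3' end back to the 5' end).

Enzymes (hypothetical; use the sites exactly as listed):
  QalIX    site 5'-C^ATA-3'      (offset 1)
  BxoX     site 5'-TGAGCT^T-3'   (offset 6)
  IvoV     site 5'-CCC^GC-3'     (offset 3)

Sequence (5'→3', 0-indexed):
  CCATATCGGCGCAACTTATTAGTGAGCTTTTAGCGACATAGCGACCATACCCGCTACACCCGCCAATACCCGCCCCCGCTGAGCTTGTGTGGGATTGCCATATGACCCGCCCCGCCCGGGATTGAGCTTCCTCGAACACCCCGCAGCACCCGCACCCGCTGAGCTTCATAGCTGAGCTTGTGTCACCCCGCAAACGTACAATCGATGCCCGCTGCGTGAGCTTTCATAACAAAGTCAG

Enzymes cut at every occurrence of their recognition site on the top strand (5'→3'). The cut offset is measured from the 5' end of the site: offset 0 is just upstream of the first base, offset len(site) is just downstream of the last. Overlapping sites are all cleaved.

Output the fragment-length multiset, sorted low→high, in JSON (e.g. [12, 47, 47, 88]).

[2,3,5,6,6,6,8,8,9,9,9,9,9,10,11,11,12,14,14,15,15,21,26]

Site scan:
  QalIX CATA/1: at [1, 36, 45, 98, 166, 224] ⇒ [2, 37, 46, 99, 167, 225]
  BxoX TGAGCTT/6: at [22, 79, 122, 159, 172, 216] ⇒ [28, 85, 128, 165, 178, 222]
  IvoV CCCGC/3: at [49, 58, 68, 74, 105, 110, 139, 148, 154, 186, 207] ⇒ [52, 61, 71, 77, 108, 113, 142, 151, 157, 189, 210]

Pooled cuts: [2, 28, 37, 46, 52, 61, 71, 77, 85, 99, 108, 113, 128, 142, 151, 157, 165, 167, 178, 189, 210, 222, 225]

Fragment lengths:
  2→28: 26 bp
  28→37: 9 bp
  37→46: 9 bp
  46→52: 6 bp
  52→61: 9 bp
  61→71: 10 bp
  71→77: 6 bp
  77→85: 8 bp
  85→99: 14 bp
  99→108: 9 bp
  108→113: 5 bp
  113→128: 15 bp
  128→142: 14 bp
  142→151: 9 bp
  151→157: 6 bp
  157→165: 8 bp
  165→167: 2 bp
  167→178: 11 bp
  178→189: 11 bp
  189→210: 21 bp
  210→222: 12 bp
  222→225: 3 bp
  225→2 (wrap): 238-225+2 = 15 bp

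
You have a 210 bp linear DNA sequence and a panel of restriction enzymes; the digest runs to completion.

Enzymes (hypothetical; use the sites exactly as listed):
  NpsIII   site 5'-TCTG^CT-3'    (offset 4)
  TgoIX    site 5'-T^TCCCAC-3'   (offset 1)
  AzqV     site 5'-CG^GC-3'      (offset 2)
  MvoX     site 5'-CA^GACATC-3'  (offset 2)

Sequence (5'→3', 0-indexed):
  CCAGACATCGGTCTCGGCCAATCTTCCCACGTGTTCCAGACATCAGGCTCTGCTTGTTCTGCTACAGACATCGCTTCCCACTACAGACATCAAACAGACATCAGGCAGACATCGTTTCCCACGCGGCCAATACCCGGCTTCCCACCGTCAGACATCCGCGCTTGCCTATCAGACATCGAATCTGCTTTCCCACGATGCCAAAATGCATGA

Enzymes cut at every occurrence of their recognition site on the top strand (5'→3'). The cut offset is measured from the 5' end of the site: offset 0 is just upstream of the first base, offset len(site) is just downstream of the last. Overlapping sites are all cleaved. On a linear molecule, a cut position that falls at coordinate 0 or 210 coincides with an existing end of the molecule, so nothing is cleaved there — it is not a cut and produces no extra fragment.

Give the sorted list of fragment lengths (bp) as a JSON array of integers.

Site scan:
  NpsIII (TCTGCT, off=4): starts [48, 57, 180] → cuts [52, 61, 184]
  TgoIX (TTCCCAC, off=1): starts [23, 74, 115, 138, 186] → cuts [24, 75, 116, 139, 187]
  AzqV (CGGC, off=2): starts [14, 123, 134] → cuts [16, 125, 136]
  MvoX (CAGACATC, off=2): starts [1, 36, 64, 83, 94, 105, 148, 169] → cuts [3, 38, 66, 85, 96, 107, 150, 171]

All cut coordinates (distinct, sorted): [3, 16, 24, 38, 52, 61, 66, 75, 85, 96, 107, 116, 125, 136, 139, 150, 171, 184, 187]

Fragments:
  [0,3): 3 bp
  [3,16): 13 bp
  [16,24): 8 bp
  [24,38): 14 bp
  [38,52): 14 bp
  [52,61): 9 bp
  [61,66): 5 bp
  [66,75): 9 bp
  [75,85): 10 bp
  [85,96): 11 bp
  [96,107): 11 bp
  [107,116): 9 bp
  [116,125): 9 bp
  [125,136): 11 bp
  [136,139): 3 bp
  [139,150): 11 bp
  [150,171): 21 bp
  [171,184): 13 bp
  [184,187): 3 bp
  [187,210): 23 bp

[3,3,3,5,8,9,9,9,9,10,11,11,11,11,13,13,14,14,21,23]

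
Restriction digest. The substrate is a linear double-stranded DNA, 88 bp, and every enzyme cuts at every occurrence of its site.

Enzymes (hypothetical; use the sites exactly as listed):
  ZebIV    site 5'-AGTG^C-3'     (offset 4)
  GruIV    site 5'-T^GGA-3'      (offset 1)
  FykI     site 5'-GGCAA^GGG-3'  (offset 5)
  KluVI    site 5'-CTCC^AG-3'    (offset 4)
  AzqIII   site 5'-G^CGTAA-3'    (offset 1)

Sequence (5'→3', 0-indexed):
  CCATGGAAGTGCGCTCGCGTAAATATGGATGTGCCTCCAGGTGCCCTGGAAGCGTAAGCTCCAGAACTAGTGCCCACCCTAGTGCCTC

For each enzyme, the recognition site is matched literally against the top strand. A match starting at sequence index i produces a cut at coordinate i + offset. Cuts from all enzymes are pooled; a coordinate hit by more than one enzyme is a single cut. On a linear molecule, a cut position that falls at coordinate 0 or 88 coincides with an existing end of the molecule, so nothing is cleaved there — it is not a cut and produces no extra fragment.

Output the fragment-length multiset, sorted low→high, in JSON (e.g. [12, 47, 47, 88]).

[4,4,5,6,7,9,9,10,10,12,12]

Scan for sites:
  ZebIV (AGTGC, off=4): starts [7, 68, 80] → cuts [11, 72, 84]
  GruIV (TGGA, off=1): starts [3, 25, 46] → cuts [4, 26, 47]
  FykI (GGCAAGGG, off=5): no sites
  KluVI (CTCCAG, off=4): starts [34, 58] → cuts [38, 62]
  AzqIII (GCGTAA, off=1): starts [16, 51] → cuts [17, 52]

Pooled cuts: [4, 11, 17, 26, 38, 47, 52, 62, 72, 84]

Fragments:
  [0,4): 4 bp
  [4,11): 7 bp
  [11,17): 6 bp
  [17,26): 9 bp
  [26,38): 12 bp
  [38,47): 9 bp
  [47,52): 5 bp
  [52,62): 10 bp
  [62,72): 10 bp
  [72,84): 12 bp
  [84,88): 4 bp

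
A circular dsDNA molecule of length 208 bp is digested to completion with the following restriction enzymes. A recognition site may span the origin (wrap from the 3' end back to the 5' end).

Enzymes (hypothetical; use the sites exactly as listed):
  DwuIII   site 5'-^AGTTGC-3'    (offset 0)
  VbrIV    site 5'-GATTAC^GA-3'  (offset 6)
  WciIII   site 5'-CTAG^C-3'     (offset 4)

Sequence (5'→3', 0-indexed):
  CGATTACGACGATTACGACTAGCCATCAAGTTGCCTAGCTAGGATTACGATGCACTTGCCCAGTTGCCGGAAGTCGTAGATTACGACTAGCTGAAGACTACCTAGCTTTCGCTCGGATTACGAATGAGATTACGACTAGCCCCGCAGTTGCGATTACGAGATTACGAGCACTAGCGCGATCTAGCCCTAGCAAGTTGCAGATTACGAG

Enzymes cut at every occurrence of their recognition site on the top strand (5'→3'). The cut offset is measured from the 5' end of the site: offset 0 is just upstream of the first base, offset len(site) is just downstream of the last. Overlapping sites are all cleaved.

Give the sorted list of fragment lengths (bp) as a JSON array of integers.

[2,6,6,6,6,6,6,8,9,9,10,10,10,10,12,12,13,13,15,16,23]

Per-enzyme occurrences:
  DwuIII (AGTTGC, off=0): starts [28, 61, 145, 192] → cuts [28, 61, 145, 192]
  VbrIV (GATTACGA, off=6): starts [1, 10, 42, 78, 115, 127, 151, 159, 199] → cuts [7, 16, 48, 84, 121, 133, 157, 165, 205]
  WciIII (CTAGC, off=4): starts [18, 34, 86, 101, 135, 170, 180, 186] → cuts [22, 38, 90, 105, 139, 174, 184, 190]

Pooled cuts: [7, 16, 22, 28, 38, 48, 61, 84, 90, 105, 121, 133, 139, 145, 157, 165, 174, 184, 190, 192, 205]

Fragment lengths:
  7→16: 9 bp
  16→22: 6 bp
  22→28: 6 bp
  28→38: 10 bp
  38→48: 10 bp
  48→61: 13 bp
  61→84: 23 bp
  84→90: 6 bp
  90→105: 15 bp
  105→121: 16 bp
  121→133: 12 bp
  133→139: 6 bp
  139→145: 6 bp
  145→157: 12 bp
  157→165: 8 bp
  165→174: 9 bp
  174→184: 10 bp
  184→190: 6 bp
  190→192: 2 bp
  192→205: 13 bp
  205→7 (wrap): 208-205+7 = 10 bp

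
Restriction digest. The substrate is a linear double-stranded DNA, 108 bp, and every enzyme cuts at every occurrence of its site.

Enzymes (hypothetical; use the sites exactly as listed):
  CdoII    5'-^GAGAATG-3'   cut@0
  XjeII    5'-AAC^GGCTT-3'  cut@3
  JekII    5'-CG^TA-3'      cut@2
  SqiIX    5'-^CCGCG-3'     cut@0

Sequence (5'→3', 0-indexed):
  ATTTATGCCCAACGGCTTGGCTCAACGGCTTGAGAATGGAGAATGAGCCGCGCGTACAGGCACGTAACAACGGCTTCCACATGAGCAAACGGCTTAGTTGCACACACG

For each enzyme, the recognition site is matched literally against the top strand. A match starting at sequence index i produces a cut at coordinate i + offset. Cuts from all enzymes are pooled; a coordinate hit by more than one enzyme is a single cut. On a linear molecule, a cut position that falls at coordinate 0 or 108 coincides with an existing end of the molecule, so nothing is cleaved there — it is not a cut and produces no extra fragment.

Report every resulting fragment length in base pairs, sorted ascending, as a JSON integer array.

Site scan:
  CdoII (GAGAATG, off=0): starts [31, 38] → cuts [31, 38]
  XjeII (AACGGCTT, off=3): starts [10, 23, 68, 87] → cuts [13, 26, 71, 90]
  JekII (CGTA, off=2): starts [52, 62] → cuts [54, 64]
  SqiIX (CCGCG, off=0): starts [47] → cuts [47]

All cut coordinates (distinct, sorted): [13, 26, 31, 38, 47, 54, 64, 71, 90]

Fragment lengths:
  [0,13): 13 bp
  [13,26): 13 bp
  [26,31): 5 bp
  [31,38): 7 bp
  [38,47): 9 bp
  [47,54): 7 bp
  [54,64): 10 bp
  [64,71): 7 bp
  [71,90): 19 bp
  [90,108): 18 bp

[5,7,7,7,9,10,13,13,18,19]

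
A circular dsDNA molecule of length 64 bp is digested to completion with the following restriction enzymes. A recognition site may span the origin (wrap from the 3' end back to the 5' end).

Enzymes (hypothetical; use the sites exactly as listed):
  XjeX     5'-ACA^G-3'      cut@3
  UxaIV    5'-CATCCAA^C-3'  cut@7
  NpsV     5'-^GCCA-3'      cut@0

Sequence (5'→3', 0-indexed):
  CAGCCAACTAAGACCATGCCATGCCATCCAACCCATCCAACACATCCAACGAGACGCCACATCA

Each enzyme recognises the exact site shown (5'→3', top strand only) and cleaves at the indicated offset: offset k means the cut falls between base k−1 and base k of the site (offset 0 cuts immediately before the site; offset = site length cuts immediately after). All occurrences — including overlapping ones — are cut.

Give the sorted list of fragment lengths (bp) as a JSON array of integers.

[5,6,9,9,9,11,15]

Scan for sites:
  XjeX ACAG/3: at [63] ⇒ [2]
  UxaIV CATCCAAC/7: at [24, 33, 42] ⇒ [31, 40, 49]
  NpsV GCCA/0: at [2, 17, 22, 55] ⇒ [2, 17, 22, 55]

All cut coordinates (distinct, sorted): [2, 17, 22, 31, 40, 49, 55]

Fragment lengths:
  2→17: 15 bp
  17→22: 5 bp
  22→31: 9 bp
  31→40: 9 bp
  40→49: 9 bp
  49→55: 6 bp
  55→2 (wrap): 64-55+2 = 11 bp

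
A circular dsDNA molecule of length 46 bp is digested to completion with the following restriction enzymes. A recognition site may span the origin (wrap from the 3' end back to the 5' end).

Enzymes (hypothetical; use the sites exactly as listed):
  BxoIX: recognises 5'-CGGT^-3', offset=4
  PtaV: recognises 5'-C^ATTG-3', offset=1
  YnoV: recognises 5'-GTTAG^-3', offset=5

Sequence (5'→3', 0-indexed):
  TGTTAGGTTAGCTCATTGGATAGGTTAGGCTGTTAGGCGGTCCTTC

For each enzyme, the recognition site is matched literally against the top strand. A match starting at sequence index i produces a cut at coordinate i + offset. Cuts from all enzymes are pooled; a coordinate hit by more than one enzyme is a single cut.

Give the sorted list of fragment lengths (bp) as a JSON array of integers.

[3,5,5,8,11,14]

Site scan:
  BxoIX CGGT/4: at [37] ⇒ [41]
  PtaV CATTG/1: at [13] ⇒ [14]
  YnoV GTTAG/5: at [1, 6, 23, 31] ⇒ [6, 11, 28, 36]

All cut coordinates (distinct, sorted): [6, 11, 14, 28, 36, 41]

Fragments:
  6→11: 5 bp
  11→14: 3 bp
  14→28: 14 bp
  28→36: 8 bp
  36→41: 5 bp
  41→6 (wrap): 46-41+6 = 11 bp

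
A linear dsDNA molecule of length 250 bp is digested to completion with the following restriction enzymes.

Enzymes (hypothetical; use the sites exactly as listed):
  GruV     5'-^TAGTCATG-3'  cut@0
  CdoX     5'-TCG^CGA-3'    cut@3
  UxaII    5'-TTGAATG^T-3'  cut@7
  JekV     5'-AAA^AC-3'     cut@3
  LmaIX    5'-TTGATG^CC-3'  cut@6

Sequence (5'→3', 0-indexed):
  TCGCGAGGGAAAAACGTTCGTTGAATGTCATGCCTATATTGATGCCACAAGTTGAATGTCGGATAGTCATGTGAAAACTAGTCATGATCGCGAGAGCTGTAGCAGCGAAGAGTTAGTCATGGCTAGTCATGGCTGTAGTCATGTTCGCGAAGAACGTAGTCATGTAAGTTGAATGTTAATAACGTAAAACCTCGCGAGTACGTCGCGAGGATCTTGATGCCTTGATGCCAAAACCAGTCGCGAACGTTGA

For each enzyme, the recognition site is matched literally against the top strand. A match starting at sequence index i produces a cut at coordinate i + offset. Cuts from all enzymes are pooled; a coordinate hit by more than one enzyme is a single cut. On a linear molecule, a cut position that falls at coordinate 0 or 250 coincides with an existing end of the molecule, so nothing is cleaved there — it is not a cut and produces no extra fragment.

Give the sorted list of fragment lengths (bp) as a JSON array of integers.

Per-enzyme occurrences:
  GruV TAGTCATG/0: at [63, 78, 113, 123, 135, 156] ⇒ [63, 78, 113, 123, 135, 156]
  CdoX TCGCGA/3: at [0, 87, 144, 191, 202, 237] ⇒ [3, 90, 147, 194, 205, 240]
  UxaII TTGAATGT/7: at [20, 51, 168] ⇒ [27, 58, 175]
  JekV AAAAC/3: at [10, 73, 185, 229] ⇒ [13, 76, 188, 232]
  LmaIX TTGATGCC/6: at [38, 213, 221] ⇒ [44, 219, 227]

Pooled cuts: [3, 13, 27, 44, 58, 63, 76, 78, 90, 113, 123, 135, 147, 156, 175, 188, 194, 205, 219, 227, 232, 240]

Fragments:
  [0,3): 3 bp
  [3,13): 10 bp
  [13,27): 14 bp
  [27,44): 17 bp
  [44,58): 14 bp
  [58,63): 5 bp
  [63,76): 13 bp
  [76,78): 2 bp
  [78,90): 12 bp
  [90,113): 23 bp
  [113,123): 10 bp
  [123,135): 12 bp
  [135,147): 12 bp
  [147,156): 9 bp
  [156,175): 19 bp
  [175,188): 13 bp
  [188,194): 6 bp
  [194,205): 11 bp
  [205,219): 14 bp
  [219,227): 8 bp
  [227,232): 5 bp
  [232,240): 8 bp
  [240,250): 10 bp

[2,3,5,5,6,8,8,9,10,10,10,11,12,12,12,13,13,14,14,14,17,19,23]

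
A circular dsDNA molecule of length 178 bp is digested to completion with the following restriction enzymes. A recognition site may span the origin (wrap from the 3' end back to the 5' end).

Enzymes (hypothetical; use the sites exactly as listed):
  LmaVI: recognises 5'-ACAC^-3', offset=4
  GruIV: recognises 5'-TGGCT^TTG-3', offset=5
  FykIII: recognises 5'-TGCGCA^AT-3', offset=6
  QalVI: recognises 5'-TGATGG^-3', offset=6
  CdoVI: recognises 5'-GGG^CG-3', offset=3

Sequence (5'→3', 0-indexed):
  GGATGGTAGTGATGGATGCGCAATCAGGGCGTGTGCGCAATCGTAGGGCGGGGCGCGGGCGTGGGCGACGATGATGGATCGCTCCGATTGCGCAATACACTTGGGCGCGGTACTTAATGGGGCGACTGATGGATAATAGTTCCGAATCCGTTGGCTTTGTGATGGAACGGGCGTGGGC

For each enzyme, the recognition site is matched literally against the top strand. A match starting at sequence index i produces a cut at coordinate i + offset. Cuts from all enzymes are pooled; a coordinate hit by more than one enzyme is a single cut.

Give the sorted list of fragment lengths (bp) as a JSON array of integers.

[5,5,6,6,6,6,6,7,7,9,9,10,10,12,16,17,17,24]

Per-enzyme occurrences:
  LmaVI ACAC/4: at [96] ⇒ [100]
  GruIV TGGCTTTG/5: at [151] ⇒ [156]
  FykIII TGCGCAAT/6: at [16, 33, 88] ⇒ [22, 39, 94]
  QalVI TGATGG/6: at [9, 71, 126, 159] ⇒ [15, 77, 132, 165]
  CdoVI GGGCG/3: at [26, 45, 50, 56, 62, 102, 119, 168, 174] ⇒ [29, 48, 53, 59, 65, 105, 122, 171, 177]

Pooled cuts: [15, 22, 29, 39, 48, 53, 59, 65, 77, 94, 100, 105, 122, 132, 156, 165, 171, 177]

Fragment lengths:
  15→22: 7 bp
  22→29: 7 bp
  29→39: 10 bp
  39→48: 9 bp
  48→53: 5 bp
  53→59: 6 bp
  59→65: 6 bp
  65→77: 12 bp
  77→94: 17 bp
  94→100: 6 bp
  100→105: 5 bp
  105→122: 17 bp
  122→132: 10 bp
  132→156: 24 bp
  156→165: 9 bp
  165→171: 6 bp
  171→177: 6 bp
  177→15 (wrap): 178-177+15 = 16 bp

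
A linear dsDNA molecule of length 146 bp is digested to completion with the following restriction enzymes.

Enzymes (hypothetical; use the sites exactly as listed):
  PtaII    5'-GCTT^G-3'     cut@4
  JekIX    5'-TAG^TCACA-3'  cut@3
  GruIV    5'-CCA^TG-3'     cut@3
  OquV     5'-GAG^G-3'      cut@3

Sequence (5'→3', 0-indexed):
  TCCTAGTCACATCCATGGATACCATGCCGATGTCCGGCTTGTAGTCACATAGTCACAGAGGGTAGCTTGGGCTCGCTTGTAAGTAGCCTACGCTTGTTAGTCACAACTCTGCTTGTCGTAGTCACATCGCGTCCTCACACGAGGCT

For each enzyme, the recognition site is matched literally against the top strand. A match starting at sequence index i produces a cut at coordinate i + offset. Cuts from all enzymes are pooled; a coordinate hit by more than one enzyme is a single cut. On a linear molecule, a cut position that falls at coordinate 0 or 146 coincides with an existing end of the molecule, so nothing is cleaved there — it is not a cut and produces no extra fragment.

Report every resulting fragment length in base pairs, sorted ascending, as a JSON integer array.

[3,4,5,6,7,8,8,8,9,9,10,14,16,17,22]

Site scan:
  PtaII GCTTG/4: at [36, 64, 74, 91, 110] ⇒ [40, 68, 78, 95, 114]
  JekIX TAGTCACA/3: at [3, 41, 49, 97, 118] ⇒ [6, 44, 52, 100, 121]
  GruIV CCATG/3: at [12, 21] ⇒ [15, 24]
  OquV GAGG/3: at [57, 140] ⇒ [60, 143]

Pooled cuts: [6, 15, 24, 40, 44, 52, 60, 68, 78, 95, 100, 114, 121, 143]

Fragments:
  [0,6): 6 bp
  [6,15): 9 bp
  [15,24): 9 bp
  [24,40): 16 bp
  [40,44): 4 bp
  [44,52): 8 bp
  [52,60): 8 bp
  [60,68): 8 bp
  [68,78): 10 bp
  [78,95): 17 bp
  [95,100): 5 bp
  [100,114): 14 bp
  [114,121): 7 bp
  [121,143): 22 bp
  [143,146): 3 bp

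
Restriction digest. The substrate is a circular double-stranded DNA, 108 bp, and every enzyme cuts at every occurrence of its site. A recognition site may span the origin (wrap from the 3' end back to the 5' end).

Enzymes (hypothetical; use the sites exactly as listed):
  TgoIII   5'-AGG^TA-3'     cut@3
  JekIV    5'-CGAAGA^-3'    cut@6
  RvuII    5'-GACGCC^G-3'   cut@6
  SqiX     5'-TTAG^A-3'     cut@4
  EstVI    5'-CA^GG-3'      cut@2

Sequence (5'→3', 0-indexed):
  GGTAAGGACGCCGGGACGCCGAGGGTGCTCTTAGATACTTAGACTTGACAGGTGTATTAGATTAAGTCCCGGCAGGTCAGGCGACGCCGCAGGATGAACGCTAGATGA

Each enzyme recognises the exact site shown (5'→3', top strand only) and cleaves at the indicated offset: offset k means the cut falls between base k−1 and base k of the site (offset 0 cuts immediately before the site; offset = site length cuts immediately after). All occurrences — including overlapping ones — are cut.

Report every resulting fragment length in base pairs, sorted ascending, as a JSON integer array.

[3,5,8,8,8,9,10,10,14,14,19]

Site scan:
  TgoIII AGGTA/3: at [107] ⇒ [2]
  JekIV (CGAAGA, off=6): no sites
  RvuII GACGCCG/6: at [6, 14, 82] ⇒ [12, 20, 88]
  SqiX TTAGA/4: at [30, 38, 56] ⇒ [34, 42, 60]
  EstVI CAGG/2: at [48, 72, 77, 89] ⇒ [50, 74, 79, 91]

All cut coordinates (distinct, sorted): [2, 12, 20, 34, 42, 50, 60, 74, 79, 88, 91]

Fragments:
  2→12: 10 bp
  12→20: 8 bp
  20→34: 14 bp
  34→42: 8 bp
  42→50: 8 bp
  50→60: 10 bp
  60→74: 14 bp
  74→79: 5 bp
  79→88: 9 bp
  88→91: 3 bp
  91→2 (wrap): 108-91+2 = 19 bp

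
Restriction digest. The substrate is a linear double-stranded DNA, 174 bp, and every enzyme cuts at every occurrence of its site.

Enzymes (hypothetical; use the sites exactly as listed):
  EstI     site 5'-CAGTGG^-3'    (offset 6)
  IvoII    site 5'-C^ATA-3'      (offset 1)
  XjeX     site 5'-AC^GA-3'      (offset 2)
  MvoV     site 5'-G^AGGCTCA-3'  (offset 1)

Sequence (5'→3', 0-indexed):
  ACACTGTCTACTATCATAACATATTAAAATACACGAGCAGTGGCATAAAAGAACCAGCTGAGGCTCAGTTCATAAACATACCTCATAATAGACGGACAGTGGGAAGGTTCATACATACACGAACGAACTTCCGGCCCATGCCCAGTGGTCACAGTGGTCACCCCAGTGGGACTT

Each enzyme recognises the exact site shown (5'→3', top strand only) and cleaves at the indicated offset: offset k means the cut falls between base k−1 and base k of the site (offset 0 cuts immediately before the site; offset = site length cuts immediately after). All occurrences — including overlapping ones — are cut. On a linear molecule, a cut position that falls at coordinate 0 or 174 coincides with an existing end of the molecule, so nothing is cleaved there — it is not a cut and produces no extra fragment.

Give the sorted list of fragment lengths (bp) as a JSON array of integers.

[1,4,4,5,5,6,6,7,8,9,9,11,12,14,15,16,18,24]

Scan for sites:
  EstI CAGTGG/6: at [37, 96, 142, 151, 163] ⇒ [43, 102, 148, 157, 169]
  IvoII CATA/1: at [14, 19, 43, 70, 76, 83, 109, 113] ⇒ [15, 20, 44, 71, 77, 84, 110, 114]
  XjeX ACGA/2: at [32, 118, 122] ⇒ [34, 120, 124]
  MvoV GAGGCTCA/1: at [59] ⇒ [60]

All cut coordinates (distinct, sorted): [15, 20, 34, 43, 44, 60, 71, 77, 84, 102, 110, 114, 120, 124, 148, 157, 169]

Fragment lengths:
  [0,15): 15 bp
  [15,20): 5 bp
  [20,34): 14 bp
  [34,43): 9 bp
  [43,44): 1 bp
  [44,60): 16 bp
  [60,71): 11 bp
  [71,77): 6 bp
  [77,84): 7 bp
  [84,102): 18 bp
  [102,110): 8 bp
  [110,114): 4 bp
  [114,120): 6 bp
  [120,124): 4 bp
  [124,148): 24 bp
  [148,157): 9 bp
  [157,169): 12 bp
  [169,174): 5 bp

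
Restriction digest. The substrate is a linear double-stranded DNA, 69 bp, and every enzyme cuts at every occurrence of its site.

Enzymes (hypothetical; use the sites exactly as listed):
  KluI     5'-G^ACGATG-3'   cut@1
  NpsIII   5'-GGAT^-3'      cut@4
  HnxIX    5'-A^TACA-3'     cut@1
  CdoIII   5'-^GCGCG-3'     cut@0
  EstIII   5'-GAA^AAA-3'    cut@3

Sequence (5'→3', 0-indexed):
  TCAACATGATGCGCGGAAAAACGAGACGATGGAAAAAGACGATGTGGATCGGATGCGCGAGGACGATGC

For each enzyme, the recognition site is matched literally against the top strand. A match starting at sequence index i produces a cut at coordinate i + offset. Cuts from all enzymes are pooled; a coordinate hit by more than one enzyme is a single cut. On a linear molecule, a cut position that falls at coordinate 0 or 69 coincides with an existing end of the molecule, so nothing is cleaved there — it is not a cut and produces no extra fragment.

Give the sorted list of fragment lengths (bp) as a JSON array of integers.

[4,5,7,7,8,8,9,10,11]

Per-enzyme occurrences:
  KluI (GACGATG, off=1): starts [24, 37, 61] → cuts [25, 38, 62]
  NpsIII (GGAT, off=4): starts [45, 50] → cuts [49, 54]
  HnxIX (ATACA, off=1): no sites
  CdoIII (GCGCG, off=0): starts [10, 54] → cuts [10, 54]
  EstIII (GAAAAA, off=3): starts [15, 31] → cuts [18, 34]

All cut coordinates (distinct, sorted): [10, 18, 25, 34, 38, 49, 54, 62]

Fragment lengths:
  [0,10): 10 bp
  [10,18): 8 bp
  [18,25): 7 bp
  [25,34): 9 bp
  [34,38): 4 bp
  [38,49): 11 bp
  [49,54): 5 bp
  [54,62): 8 bp
  [62,69): 7 bp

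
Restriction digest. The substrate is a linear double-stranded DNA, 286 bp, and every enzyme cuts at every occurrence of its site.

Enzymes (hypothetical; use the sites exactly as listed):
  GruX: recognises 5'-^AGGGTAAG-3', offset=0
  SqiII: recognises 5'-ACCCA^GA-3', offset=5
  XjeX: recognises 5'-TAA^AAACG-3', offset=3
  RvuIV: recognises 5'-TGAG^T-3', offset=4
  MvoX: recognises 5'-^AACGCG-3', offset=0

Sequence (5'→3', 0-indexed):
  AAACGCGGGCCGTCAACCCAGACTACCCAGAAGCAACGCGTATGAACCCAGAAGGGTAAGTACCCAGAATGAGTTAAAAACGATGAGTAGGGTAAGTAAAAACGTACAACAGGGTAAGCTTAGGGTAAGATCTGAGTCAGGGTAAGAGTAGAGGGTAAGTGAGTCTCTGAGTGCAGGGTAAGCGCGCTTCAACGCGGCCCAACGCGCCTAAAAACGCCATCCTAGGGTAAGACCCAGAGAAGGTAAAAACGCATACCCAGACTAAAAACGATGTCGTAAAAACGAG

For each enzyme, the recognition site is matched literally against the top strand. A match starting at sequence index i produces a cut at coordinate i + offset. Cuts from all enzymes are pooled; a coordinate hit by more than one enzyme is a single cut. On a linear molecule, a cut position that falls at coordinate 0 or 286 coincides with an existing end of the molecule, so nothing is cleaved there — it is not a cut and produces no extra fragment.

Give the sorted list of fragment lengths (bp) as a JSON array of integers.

Per-enzyme occurrences:
  GruX (AGGGTAAG, off=0): starts [52, 88, 110, 121, 138, 151, 174, 223] → cuts [52, 88, 110, 121, 138, 151, 174, 223]
  SqiII (ACCCAGA, off=5): starts [15, 24, 45, 61, 231, 254] → cuts [20, 29, 50, 66, 236, 259]
  XjeX (TAAAAACG, off=3): starts [74, 96, 208, 243, 262, 276] → cuts [77, 99, 211, 246, 265, 279]
  RvuIV (TGAGT, off=4): starts [69, 83, 132, 159, 167] → cuts [73, 87, 136, 163, 171]
  MvoX (AACGCG, off=0): starts [1, 34, 190, 200] → cuts [1, 34, 190, 200]

Pooled cuts: [1, 20, 29, 34, 50, 52, 66, 73, 77, 87, 88, 99, 110, 121, 136, 138, 151, 163, 171, 174, 190, 200, 211, 223, 236, 246, 259, 265, 279]

Fragment lengths:
  [0,1): 1 bp
  [1,20): 19 bp
  [20,29): 9 bp
  [29,34): 5 bp
  [34,50): 16 bp
  [50,52): 2 bp
  [52,66): 14 bp
  [66,73): 7 bp
  [73,77): 4 bp
  [77,87): 10 bp
  [87,88): 1 bp
  [88,99): 11 bp
  [99,110): 11 bp
  [110,121): 11 bp
  [121,136): 15 bp
  [136,138): 2 bp
  [138,151): 13 bp
  [151,163): 12 bp
  [163,171): 8 bp
  [171,174): 3 bp
  [174,190): 16 bp
  [190,200): 10 bp
  [200,211): 11 bp
  [211,223): 12 bp
  [223,236): 13 bp
  [236,246): 10 bp
  [246,259): 13 bp
  [259,265): 6 bp
  [265,279): 14 bp
  [279,286): 7 bp

[1,1,2,2,3,4,5,6,7,7,8,9,10,10,10,11,11,11,11,12,12,13,13,13,14,14,15,16,16,19]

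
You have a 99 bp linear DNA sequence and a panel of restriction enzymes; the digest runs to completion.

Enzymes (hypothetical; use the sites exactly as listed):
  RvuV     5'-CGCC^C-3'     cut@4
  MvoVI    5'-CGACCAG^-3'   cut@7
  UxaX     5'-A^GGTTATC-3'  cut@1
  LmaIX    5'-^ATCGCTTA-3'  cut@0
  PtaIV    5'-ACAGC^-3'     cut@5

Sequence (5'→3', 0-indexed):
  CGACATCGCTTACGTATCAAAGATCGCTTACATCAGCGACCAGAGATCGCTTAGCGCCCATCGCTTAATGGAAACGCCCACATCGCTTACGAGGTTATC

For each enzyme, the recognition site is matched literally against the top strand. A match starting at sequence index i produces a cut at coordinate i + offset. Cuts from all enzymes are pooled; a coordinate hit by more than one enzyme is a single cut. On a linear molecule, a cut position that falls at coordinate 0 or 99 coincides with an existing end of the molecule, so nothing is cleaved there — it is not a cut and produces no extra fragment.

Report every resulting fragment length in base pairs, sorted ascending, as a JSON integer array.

[1,2,3,4,7,11,13,18,19,21]

Scan for sites:
  RvuV (CGCCC, off=4): starts [54, 74] → cuts [58, 78]
  MvoVI (CGACCAG, off=7): starts [36] → cuts [43]
  UxaX (AGGTTATC, off=1): starts [91] → cuts [92]
  LmaIX (ATCGCTTA, off=0): starts [4, 22, 45, 59, 81] → cuts [4, 22, 45, 59, 81]
  PtaIV (ACAGC, off=5): no sites

All cut coordinates (distinct, sorted): [4, 22, 43, 45, 58, 59, 78, 81, 92]

Fragment lengths:
  [0,4): 4 bp
  [4,22): 18 bp
  [22,43): 21 bp
  [43,45): 2 bp
  [45,58): 13 bp
  [58,59): 1 bp
  [59,78): 19 bp
  [78,81): 3 bp
  [81,92): 11 bp
  [92,99): 7 bp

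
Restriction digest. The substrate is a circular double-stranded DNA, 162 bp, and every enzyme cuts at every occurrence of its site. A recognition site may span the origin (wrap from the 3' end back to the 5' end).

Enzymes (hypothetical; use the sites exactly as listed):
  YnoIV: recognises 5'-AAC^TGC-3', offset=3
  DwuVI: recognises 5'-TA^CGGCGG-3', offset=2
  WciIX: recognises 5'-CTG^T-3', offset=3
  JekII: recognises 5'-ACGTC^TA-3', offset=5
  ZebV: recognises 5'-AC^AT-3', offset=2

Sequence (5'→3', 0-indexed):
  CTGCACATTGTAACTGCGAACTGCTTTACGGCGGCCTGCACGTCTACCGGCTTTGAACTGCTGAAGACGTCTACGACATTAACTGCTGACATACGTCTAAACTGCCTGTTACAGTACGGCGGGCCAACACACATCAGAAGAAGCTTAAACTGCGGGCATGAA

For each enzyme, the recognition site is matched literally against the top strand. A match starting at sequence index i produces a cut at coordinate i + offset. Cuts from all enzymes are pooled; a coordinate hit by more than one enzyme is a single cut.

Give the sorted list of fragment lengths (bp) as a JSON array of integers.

Scan for sites:
  YnoIV (AACTGC, off=3): starts [11, 18, 55, 80, 99, 147, 160] → cuts [1, 14, 21, 58, 83, 102, 150]
  DwuVI (TACGGCGG, off=2): starts [26, 114] → cuts [28, 116]
  WciIX (CTGT, off=3): starts [105] → cuts [108]
  JekII (ACGTCTA, off=5): starts [39, 66, 92] → cuts [44, 71, 97]
  ZebV (ACAT, off=2): starts [4, 75, 88, 130] → cuts [6, 77, 90, 132]

Pooled cuts: [1, 6, 14, 21, 28, 44, 58, 71, 77, 83, 90, 97, 102, 108, 116, 132, 150]

Fragment lengths:
  1→6: 5 bp
  6→14: 8 bp
  14→21: 7 bp
  21→28: 7 bp
  28→44: 16 bp
  44→58: 14 bp
  58→71: 13 bp
  71→77: 6 bp
  77→83: 6 bp
  83→90: 7 bp
  90→97: 7 bp
  97→102: 5 bp
  102→108: 6 bp
  108→116: 8 bp
  116→132: 16 bp
  132→150: 18 bp
  150→1 (wrap): 162-150+1 = 13 bp

[5,5,6,6,6,7,7,7,7,8,8,13,13,14,16,16,18]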